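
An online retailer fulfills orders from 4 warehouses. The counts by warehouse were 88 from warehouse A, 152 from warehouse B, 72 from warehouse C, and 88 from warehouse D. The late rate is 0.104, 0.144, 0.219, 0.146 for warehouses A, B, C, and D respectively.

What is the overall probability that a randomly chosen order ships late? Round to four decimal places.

Total: 88 + 152 + 72 + 88 = 400.
P(A) = 88/400 = 0.22. P(B) = 152/400 = 0.38. P(C) = 72/400 = 0.18. P(D) = 88/400 = 0.22.
Using total probability over the partition,
P(L) = P(L|A)·P(A) + P(L|B)·P(B) + P(L|C)·P(C) + P(L|D)·P(D)
      = 0.104·0.22 + 0.144·0.38 + 0.219·0.18 + 0.146·0.22
      = 0.02288 + 0.05472 + 0.03942 + 0.03212 = 0.14914

0.1491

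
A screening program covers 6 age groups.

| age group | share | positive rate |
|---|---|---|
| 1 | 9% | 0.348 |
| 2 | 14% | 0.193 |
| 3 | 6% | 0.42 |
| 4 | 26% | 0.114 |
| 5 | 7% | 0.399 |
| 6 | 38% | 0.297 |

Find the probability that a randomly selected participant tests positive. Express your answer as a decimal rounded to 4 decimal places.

Summing over the partition,
P(T) = P(T|1)·P(1) + P(T|2)·P(2) + P(T|3)·P(3) + P(T|4)·P(4) + P(T|5)·P(5) + P(T|6)·P(6)
      = 0.348·0.09 + 0.193·0.14 + 0.42·0.06 + 0.114·0.26 + 0.399·0.07 + 0.297·0.38
      = 0.03132 + 0.02702 + 0.0252 + 0.02964 + 0.02793 + 0.11286 = 0.25397

0.2540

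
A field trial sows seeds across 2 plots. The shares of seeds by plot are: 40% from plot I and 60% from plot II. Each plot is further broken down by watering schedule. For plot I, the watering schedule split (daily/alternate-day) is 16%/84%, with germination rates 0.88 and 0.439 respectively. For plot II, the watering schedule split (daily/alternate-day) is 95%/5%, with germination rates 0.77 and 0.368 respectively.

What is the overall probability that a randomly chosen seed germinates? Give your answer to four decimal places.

P(G|I) = 0.16·0.88 + 0.84·0.439 = 0.1408 + 0.36876 = 0.50956
P(G|II) = 0.95·0.77 + 0.05·0.368 = 0.7315 + 0.0184 = 0.7499
Then overall,
P(G) = 0.4·0.50956 + 0.6·0.7499
      = 0.203824 + 0.44994 = 0.653764

P(G) ≈ 0.6538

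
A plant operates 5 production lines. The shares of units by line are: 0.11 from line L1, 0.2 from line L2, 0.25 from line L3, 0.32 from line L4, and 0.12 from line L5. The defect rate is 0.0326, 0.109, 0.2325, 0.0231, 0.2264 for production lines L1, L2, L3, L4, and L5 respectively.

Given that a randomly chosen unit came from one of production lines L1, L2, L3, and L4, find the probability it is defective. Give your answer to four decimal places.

Let S = {L1, L2, L3, L4}.
P(S) = 0.11 + 0.2 + 0.25 + 0.32 = 0.88.
P(D ∩ S) = 0.0326·0.11 + 0.109·0.2 + 0.2325·0.25 + 0.0231·0.32 = 0.003586 + 0.0218 + 0.058125 + 0.007392 = 0.090903.
P(D | S) = 0.090903 / 0.88 = 0.103299…

0.1033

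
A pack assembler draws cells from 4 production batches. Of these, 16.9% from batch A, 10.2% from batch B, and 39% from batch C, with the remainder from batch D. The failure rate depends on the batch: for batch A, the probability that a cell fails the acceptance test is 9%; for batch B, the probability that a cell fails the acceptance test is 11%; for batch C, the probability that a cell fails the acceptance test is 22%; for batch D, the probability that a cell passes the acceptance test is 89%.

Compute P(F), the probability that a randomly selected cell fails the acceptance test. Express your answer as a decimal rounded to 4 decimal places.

P(D) = 1 − (0.169 + 0.102 + 0.39) = 0.339.
P(F|D) = 1 − 0.89 = 0.11.
P(F) = P(F|A)·P(A) + P(F|B)·P(B) + P(F|C)·P(C) + P(F|D)·P(D)
      = 0.09·0.169 + 0.11·0.102 + 0.22·0.39 + 0.11·0.339
      = 0.01521 + 0.01122 + 0.0858 + 0.03729 = 0.14952

P(F) ≈ 0.1495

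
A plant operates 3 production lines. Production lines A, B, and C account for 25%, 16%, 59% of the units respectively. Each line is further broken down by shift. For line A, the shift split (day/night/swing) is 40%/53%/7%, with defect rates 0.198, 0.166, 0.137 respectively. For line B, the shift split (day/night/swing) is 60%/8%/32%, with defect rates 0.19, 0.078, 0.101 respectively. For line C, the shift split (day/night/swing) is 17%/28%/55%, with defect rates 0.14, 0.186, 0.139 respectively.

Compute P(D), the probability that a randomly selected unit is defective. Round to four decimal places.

0.1585

P(D|A) = 0.4·0.198 + 0.53·0.166 + 0.07·0.137 = 0.0792 + 0.08798 + 0.00959 = 0.17677
P(D|B) = 0.6·0.19 + 0.08·0.078 + 0.32·0.101 = 0.114 + 0.00624 + 0.03232 = 0.15256
P(D|C) = 0.17·0.14 + 0.28·0.186 + 0.55·0.139 = 0.0238 + 0.05208 + 0.07645 = 0.15233
Then overall,
P(D) = 0.25·0.17677 + 0.16·0.15256 + 0.59·0.15233
      = 0.0441925 + 0.0244096 + 0.0898747 = 0.1584768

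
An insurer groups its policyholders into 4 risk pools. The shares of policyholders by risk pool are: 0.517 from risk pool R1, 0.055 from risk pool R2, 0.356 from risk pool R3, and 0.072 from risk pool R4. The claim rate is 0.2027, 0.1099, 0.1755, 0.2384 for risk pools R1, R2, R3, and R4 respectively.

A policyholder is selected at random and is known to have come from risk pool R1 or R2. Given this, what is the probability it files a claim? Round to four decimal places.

Let S = {R1, R2}.
P(S) = 0.517 + 0.055 = 0.572.
P(C ∩ S) = 0.2027·0.517 + 0.1099·0.055 = 0.1047959 + 0.0060445 = 0.1108404.
P(C | S) = 0.1108404 / 0.572 = 0.193777…

P(C|S) ≈ 0.1938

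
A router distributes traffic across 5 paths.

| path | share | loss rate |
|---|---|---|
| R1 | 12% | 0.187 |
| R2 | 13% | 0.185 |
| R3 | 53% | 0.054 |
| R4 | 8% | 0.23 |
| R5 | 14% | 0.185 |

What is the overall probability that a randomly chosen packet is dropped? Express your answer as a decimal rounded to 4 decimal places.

0.1194

Summing over the partition,
P(L) = P(L|R1)·P(R1) + P(L|R2)·P(R2) + P(L|R3)·P(R3) + P(L|R4)·P(R4) + P(L|R5)·P(R5)
      = 0.187·0.12 + 0.185·0.13 + 0.054·0.53 + 0.23·0.08 + 0.185·0.14
      = 0.02244 + 0.02405 + 0.02862 + 0.0184 + 0.0259 = 0.11941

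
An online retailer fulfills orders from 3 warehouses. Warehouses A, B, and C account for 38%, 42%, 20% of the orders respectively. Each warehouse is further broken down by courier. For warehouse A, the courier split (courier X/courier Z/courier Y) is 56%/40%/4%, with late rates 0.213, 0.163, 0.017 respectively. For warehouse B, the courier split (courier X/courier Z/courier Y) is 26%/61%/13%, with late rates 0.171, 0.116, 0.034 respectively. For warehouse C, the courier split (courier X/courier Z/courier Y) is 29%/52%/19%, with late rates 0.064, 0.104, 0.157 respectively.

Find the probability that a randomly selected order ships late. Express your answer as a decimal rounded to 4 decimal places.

P(L|A) = 0.56·0.213 + 0.4·0.163 + 0.04·0.017 = 0.11928 + 0.0652 + 0.00068 = 0.18516
P(L|B) = 0.26·0.171 + 0.61·0.116 + 0.13·0.034 = 0.04446 + 0.07076 + 0.00442 = 0.11964
P(L|C) = 0.29·0.064 + 0.52·0.104 + 0.19·0.157 = 0.01856 + 0.05408 + 0.02983 = 0.10247
By total probability over the outer partition,
P(L) = 0.38·0.18516 + 0.42·0.11964 + 0.2·0.10247
      = 0.0703608 + 0.0502488 + 0.020494 = 0.1411036

P(L) ≈ 0.1411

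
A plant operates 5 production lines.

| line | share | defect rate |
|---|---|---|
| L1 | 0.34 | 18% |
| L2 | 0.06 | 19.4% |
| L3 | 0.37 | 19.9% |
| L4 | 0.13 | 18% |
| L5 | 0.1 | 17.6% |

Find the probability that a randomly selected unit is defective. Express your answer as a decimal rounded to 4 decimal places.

Summing over the partition,
P(D) = P(D|L1)·P(L1) + P(D|L2)·P(L2) + P(D|L3)·P(L3) + P(D|L4)·P(L4) + P(D|L5)·P(L5)
      = 0.18·0.34 + 0.194·0.06 + 0.199·0.37 + 0.18·0.13 + 0.176·0.1
      = 0.0612 + 0.01164 + 0.07363 + 0.0234 + 0.0176 = 0.18747

0.1875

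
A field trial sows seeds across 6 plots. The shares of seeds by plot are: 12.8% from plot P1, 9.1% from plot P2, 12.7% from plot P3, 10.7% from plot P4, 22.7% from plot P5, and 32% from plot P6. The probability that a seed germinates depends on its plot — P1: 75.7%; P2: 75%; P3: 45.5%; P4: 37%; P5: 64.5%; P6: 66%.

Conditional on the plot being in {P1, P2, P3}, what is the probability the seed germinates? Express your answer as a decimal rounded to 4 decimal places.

P(G|S) ≈ 0.6443

Let S = {P1, P2, P3}.
P(S) = 0.128 + 0.091 + 0.127 = 0.346.
P(G ∩ S) = 0.757·0.128 + 0.75·0.091 + 0.455·0.127 = 0.096896 + 0.06825 + 0.057785 = 0.222931.
P(G | S) = 0.222931 / 0.346 = 0.644309…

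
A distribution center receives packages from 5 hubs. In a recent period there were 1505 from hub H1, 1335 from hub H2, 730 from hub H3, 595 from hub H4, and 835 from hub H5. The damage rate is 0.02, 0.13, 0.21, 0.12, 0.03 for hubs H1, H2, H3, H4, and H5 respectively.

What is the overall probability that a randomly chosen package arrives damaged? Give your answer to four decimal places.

P(D) ≈ 0.0907

Total: 1505 + 1335 + 730 + 595 + 835 = 5000.
P(H1) = 1505/5000 = 0.301. P(H2) = 1335/5000 = 0.267. P(H3) = 730/5000 = 0.146. P(H4) = 595/5000 = 0.119. P(H5) = 835/5000 = 0.167.
P(D) = P(D|H1)·P(H1) + P(D|H2)·P(H2) + P(D|H3)·P(H3) + P(D|H4)·P(H4) + P(D|H5)·P(H5)
      = 0.02·0.301 + 0.13·0.267 + 0.21·0.146 + 0.12·0.119 + 0.03·0.167
      = 0.00602 + 0.03471 + 0.03066 + 0.01428 + 0.00501 = 0.09068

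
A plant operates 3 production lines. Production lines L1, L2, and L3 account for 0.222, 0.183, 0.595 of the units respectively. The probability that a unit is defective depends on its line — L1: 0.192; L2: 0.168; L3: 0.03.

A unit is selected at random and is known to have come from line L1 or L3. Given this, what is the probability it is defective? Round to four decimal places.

Let S = {L1, L3}.
P(S) = 0.222 + 0.595 = 0.817.
P(D ∩ S) = 0.192·0.222 + 0.03·0.595 = 0.042624 + 0.01785 = 0.060474.
P(D | S) = 0.060474 / 0.817 = 0.074020…

P(D|S) ≈ 0.0740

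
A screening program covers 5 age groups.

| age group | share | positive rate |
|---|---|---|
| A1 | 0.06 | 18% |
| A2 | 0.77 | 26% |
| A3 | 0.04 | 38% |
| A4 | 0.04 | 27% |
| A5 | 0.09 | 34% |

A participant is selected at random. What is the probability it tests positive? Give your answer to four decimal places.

P(T) = P(T|A1)·P(A1) + P(T|A2)·P(A2) + P(T|A3)·P(A3) + P(T|A4)·P(A4) + P(T|A5)·P(A5)
      = 0.18·0.06 + 0.26·0.77 + 0.38·0.04 + 0.27·0.04 + 0.34·0.09
      = 0.0108 + 0.2002 + 0.0152 + 0.0108 + 0.0306 = 0.2676

0.2676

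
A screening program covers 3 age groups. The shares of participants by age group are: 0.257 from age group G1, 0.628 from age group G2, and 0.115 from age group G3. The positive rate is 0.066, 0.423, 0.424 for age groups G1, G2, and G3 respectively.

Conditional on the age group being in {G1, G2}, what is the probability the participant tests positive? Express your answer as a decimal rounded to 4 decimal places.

Let S = {G1, G2}.
P(S) = 0.257 + 0.628 = 0.885.
P(T ∩ S) = 0.066·0.257 + 0.423·0.628 = 0.016962 + 0.265644 = 0.282606.
P(T | S) = 0.282606 / 0.885 = 0.319329…

0.3193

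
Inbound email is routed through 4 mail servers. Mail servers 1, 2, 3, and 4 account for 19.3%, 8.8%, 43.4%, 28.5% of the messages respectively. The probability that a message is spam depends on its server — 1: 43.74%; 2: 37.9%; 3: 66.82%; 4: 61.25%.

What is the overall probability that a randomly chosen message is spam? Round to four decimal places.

P(S) = P(S|1)·P(1) + P(S|2)·P(2) + P(S|3)·P(3) + P(S|4)·P(4)
      = 0.4374·0.193 + 0.379·0.088 + 0.6682·0.434 + 0.6125·0.285
      = 0.0844182 + 0.033352 + 0.2899988 + 0.1745625 = 0.5823315

0.5823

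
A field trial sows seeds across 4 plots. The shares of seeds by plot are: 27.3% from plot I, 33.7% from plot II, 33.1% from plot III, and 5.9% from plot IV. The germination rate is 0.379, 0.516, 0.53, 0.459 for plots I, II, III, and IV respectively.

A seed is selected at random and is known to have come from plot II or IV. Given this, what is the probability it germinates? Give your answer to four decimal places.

Let S = {II, IV}.
P(S) = 0.337 + 0.059 = 0.396.
P(G ∩ S) = 0.516·0.337 + 0.459·0.059 = 0.173892 + 0.027081 = 0.200973.
P(G | S) = 0.200973 / 0.396 = 0.507508…

P(G|S) ≈ 0.5075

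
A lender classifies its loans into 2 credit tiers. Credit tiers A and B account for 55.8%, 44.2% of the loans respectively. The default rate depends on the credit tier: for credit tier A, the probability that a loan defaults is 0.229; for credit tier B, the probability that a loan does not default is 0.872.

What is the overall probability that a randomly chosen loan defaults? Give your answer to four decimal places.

P(D) ≈ 0.1844

P(D|B) = 1 − 0.872 = 0.128.
P(D) = P(D|A)·P(A) + P(D|B)·P(B)
      = 0.229·0.558 + 0.128·0.442
      = 0.127782 + 0.056576 = 0.184358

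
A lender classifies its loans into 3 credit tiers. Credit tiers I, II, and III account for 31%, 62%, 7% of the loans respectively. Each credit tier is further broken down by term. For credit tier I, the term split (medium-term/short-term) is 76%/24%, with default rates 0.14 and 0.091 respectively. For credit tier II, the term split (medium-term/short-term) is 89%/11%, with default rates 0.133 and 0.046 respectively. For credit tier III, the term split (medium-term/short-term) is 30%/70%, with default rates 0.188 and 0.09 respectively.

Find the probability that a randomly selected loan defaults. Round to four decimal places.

P(D) ≈ 0.1246

P(D|I) = 0.76·0.14 + 0.24·0.091 = 0.1064 + 0.02184 = 0.12824
P(D|II) = 0.89·0.133 + 0.11·0.046 = 0.11837 + 0.00506 = 0.12343
P(D|III) = 0.3·0.188 + 0.7·0.09 = 0.0564 + 0.063 = 0.1194
Then overall,
P(D) = 0.31·0.12824 + 0.62·0.12343 + 0.07·0.1194
      = 0.0397544 + 0.0765266 + 0.008358 = 0.124639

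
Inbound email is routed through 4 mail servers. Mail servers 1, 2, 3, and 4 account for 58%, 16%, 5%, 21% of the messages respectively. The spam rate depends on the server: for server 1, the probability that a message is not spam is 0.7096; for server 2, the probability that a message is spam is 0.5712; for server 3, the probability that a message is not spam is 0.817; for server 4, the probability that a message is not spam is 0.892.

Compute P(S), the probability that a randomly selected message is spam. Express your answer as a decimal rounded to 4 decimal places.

P(S|1) = 1 − 0.7096 = 0.2904.
P(S|3) = 1 − 0.817 = 0.183.
P(S|4) = 1 − 0.892 = 0.108.
P(S) = P(S|1)·P(1) + P(S|2)·P(2) + P(S|3)·P(3) + P(S|4)·P(4)
      = 0.2904·0.58 + 0.5712·0.16 + 0.183·0.05 + 0.108·0.21
      = 0.168432 + 0.091392 + 0.00915 + 0.02268 = 0.291654

0.2917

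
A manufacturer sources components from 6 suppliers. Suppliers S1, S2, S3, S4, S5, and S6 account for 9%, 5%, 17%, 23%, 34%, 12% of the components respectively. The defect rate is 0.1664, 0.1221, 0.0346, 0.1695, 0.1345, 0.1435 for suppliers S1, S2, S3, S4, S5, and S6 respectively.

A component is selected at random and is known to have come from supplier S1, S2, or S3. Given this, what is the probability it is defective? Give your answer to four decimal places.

0.0870

Let S = {S1, S2, S3}.
P(S) = 0.09 + 0.05 + 0.17 = 0.31.
P(D ∩ S) = 0.1664·0.09 + 0.1221·0.05 + 0.0346·0.17 = 0.014976 + 0.006105 + 0.005882 = 0.026963.
P(D | S) = 0.026963 / 0.31 = 0.086977…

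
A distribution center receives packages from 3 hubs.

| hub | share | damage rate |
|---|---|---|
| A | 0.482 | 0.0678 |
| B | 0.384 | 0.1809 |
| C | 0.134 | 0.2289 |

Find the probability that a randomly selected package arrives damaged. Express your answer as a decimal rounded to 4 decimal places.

P(D) = P(D|A)·P(A) + P(D|B)·P(B) + P(D|C)·P(C)
      = 0.0678·0.482 + 0.1809·0.384 + 0.2289·0.134
      = 0.0326796 + 0.0694656 + 0.0306726 = 0.1328178

P(D) ≈ 0.1328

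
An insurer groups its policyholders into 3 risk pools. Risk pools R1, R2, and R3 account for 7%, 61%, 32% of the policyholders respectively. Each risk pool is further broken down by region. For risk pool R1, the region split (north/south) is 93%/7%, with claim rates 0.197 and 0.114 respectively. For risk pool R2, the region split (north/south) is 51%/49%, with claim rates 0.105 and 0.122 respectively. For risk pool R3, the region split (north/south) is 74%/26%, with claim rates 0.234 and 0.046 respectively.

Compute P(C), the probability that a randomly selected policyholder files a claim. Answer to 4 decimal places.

0.1418

P(C|R1) = 0.93·0.197 + 0.07·0.114 = 0.18321 + 0.00798 = 0.19119
P(C|R2) = 0.51·0.105 + 0.49·0.122 = 0.05355 + 0.05978 = 0.11333
P(C|R3) = 0.74·0.234 + 0.26·0.046 = 0.17316 + 0.01196 = 0.18512
Then overall,
P(C) = 0.07·0.19119 + 0.61·0.11333 + 0.32·0.18512
      = 0.0133833 + 0.0691313 + 0.0592384 = 0.141753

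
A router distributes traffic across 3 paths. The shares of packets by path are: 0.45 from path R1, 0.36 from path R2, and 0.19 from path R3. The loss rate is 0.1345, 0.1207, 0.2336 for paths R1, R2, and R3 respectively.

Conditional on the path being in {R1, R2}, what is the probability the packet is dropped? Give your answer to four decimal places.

P(L|S) ≈ 0.1284

Let S = {R1, R2}.
P(S) = 0.45 + 0.36 = 0.81.
P(L ∩ S) = 0.1345·0.45 + 0.1207·0.36 = 0.060525 + 0.043452 = 0.103977.
P(L | S) = 0.103977 / 0.81 = 0.128367…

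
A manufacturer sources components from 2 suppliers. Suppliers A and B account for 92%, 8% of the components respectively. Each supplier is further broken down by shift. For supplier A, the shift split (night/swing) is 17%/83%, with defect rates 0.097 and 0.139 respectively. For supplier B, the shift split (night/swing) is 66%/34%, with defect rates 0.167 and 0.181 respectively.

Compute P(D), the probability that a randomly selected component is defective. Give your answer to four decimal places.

0.1351

P(D|A) = 0.17·0.097 + 0.83·0.139 = 0.01649 + 0.11537 = 0.13186
P(D|B) = 0.66·0.167 + 0.34·0.181 = 0.11022 + 0.06154 = 0.17176
Then overall,
P(D) = 0.92·0.13186 + 0.08·0.17176
      = 0.1213112 + 0.0137408 = 0.135052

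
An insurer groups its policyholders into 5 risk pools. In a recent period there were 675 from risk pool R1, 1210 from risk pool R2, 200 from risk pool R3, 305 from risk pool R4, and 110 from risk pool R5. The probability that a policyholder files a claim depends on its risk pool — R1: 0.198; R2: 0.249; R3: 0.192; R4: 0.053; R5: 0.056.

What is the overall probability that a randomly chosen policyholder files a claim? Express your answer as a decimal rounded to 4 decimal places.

Total: 675 + 1210 + 200 + 305 + 110 = 2500.
P(R1) = 675/2500 = 0.27. P(R2) = 1210/2500 = 0.484. P(R3) = 200/2500 = 0.08. P(R4) = 305/2500 = 0.122. P(R5) = 110/2500 = 0.044.
P(C) = P(C|R1)·P(R1) + P(C|R2)·P(R2) + P(C|R3)·P(R3) + P(C|R4)·P(R4) + P(C|R5)·P(R5)
      = 0.198·0.27 + 0.249·0.484 + 0.192·0.08 + 0.053·0.122 + 0.056·0.044
      = 0.05346 + 0.120516 + 0.01536 + 0.006466 + 0.002464 = 0.198266

P(C) ≈ 0.1983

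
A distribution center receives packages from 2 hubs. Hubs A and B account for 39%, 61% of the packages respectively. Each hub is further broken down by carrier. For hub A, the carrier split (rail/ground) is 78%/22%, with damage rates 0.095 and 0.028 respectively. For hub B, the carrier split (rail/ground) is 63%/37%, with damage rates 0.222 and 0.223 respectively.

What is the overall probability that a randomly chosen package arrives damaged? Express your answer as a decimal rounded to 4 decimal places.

0.1669

P(D|A) = 0.78·0.095 + 0.22·0.028 = 0.0741 + 0.00616 = 0.08026
P(D|B) = 0.63·0.222 + 0.37·0.223 = 0.13986 + 0.08251 = 0.22237
By total probability over the outer partition,
P(D) = 0.39·0.08026 + 0.61·0.22237
      = 0.0313014 + 0.1356457 = 0.1669471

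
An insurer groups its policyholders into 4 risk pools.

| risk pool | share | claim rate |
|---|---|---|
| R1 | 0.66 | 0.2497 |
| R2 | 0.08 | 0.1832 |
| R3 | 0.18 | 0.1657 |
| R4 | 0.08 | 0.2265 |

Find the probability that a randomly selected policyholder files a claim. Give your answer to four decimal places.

0.2274

P(C) = P(C|R1)·P(R1) + P(C|R2)·P(R2) + P(C|R3)·P(R3) + P(C|R4)·P(R4)
      = 0.2497·0.66 + 0.1832·0.08 + 0.1657·0.18 + 0.2265·0.08
      = 0.164802 + 0.014656 + 0.029826 + 0.01812 = 0.227404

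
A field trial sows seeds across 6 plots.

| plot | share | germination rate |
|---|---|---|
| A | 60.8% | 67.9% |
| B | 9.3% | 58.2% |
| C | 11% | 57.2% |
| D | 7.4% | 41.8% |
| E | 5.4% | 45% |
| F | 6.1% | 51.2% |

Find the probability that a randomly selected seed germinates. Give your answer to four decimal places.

0.6163

P(G) = P(G|A)·P(A) + P(G|B)·P(B) + P(G|C)·P(C) + P(G|D)·P(D) + P(G|E)·P(E) + P(G|F)·P(F)
      = 0.679·0.608 + 0.582·0.093 + 0.572·0.11 + 0.418·0.074 + 0.45·0.054 + 0.512·0.061
      = 0.412832 + 0.054126 + 0.06292 + 0.030932 + 0.0243 + 0.031232 = 0.616342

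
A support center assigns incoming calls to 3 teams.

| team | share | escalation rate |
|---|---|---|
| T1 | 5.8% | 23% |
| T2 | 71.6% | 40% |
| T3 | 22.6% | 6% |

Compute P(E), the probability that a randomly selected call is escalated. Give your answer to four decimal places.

Summing over the partition,
P(E) = P(E|T1)·P(T1) + P(E|T2)·P(T2) + P(E|T3)·P(T3)
      = 0.23·0.058 + 0.4·0.716 + 0.06·0.226
      = 0.01334 + 0.2864 + 0.01356 = 0.3133

0.3133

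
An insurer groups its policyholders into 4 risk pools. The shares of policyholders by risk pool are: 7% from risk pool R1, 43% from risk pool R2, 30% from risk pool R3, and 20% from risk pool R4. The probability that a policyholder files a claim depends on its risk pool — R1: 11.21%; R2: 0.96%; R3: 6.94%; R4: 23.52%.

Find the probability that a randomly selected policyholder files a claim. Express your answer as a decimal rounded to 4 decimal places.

0.0798

P(C) = P(C|R1)·P(R1) + P(C|R2)·P(R2) + P(C|R3)·P(R3) + P(C|R4)·P(R4)
      = 0.1121·0.07 + 0.0096·0.43 + 0.0694·0.3 + 0.2352·0.2
      = 0.007847 + 0.004128 + 0.02082 + 0.04704 = 0.079835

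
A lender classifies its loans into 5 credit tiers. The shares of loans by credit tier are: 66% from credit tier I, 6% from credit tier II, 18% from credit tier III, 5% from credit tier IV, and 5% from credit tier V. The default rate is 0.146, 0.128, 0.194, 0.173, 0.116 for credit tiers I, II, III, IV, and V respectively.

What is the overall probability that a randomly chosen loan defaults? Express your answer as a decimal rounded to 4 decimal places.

Using total probability over the partition,
P(D) = P(D|I)·P(I) + P(D|II)·P(II) + P(D|III)·P(III) + P(D|IV)·P(IV) + P(D|V)·P(V)
      = 0.146·0.66 + 0.128·0.06 + 0.194·0.18 + 0.173·0.05 + 0.116·0.05
      = 0.09636 + 0.00768 + 0.03492 + 0.00865 + 0.0058 = 0.15341

P(D) ≈ 0.1534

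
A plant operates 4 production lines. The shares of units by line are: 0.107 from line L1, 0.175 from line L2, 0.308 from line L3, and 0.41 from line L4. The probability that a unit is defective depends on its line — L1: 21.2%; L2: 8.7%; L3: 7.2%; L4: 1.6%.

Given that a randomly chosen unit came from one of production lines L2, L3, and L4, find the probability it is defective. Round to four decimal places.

P(D|S) ≈ 0.0492

Let S = {L2, L3, L4}.
P(S) = 0.175 + 0.308 + 0.41 = 0.893.
P(D ∩ S) = 0.087·0.175 + 0.072·0.308 + 0.016·0.41 = 0.015225 + 0.022176 + 0.00656 = 0.043961.
P(D | S) = 0.043961 / 0.893 = 0.049228…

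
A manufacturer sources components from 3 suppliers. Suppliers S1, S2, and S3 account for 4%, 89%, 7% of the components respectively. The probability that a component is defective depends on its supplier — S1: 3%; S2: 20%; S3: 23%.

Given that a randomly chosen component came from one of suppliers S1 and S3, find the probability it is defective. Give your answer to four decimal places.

0.1573

Let S = {S1, S3}.
P(S) = 0.04 + 0.07 = 0.11.
P(D ∩ S) = 0.03·0.04 + 0.23·0.07 = 0.0012 + 0.0161 = 0.0173.
P(D | S) = 0.0173 / 0.11 = 0.157273…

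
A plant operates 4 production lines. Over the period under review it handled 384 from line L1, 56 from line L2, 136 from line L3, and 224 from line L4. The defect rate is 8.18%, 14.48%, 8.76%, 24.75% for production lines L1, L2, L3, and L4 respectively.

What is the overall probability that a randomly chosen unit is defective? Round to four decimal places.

Total: 384 + 56 + 136 + 224 = 800.
P(L1) = 384/800 = 0.48. P(L2) = 56/800 = 0.07. P(L3) = 136/800 = 0.17. P(L4) = 224/800 = 0.28.
P(D) = P(D|L1)·P(L1) + P(D|L2)·P(L2) + P(D|L3)·P(L3) + P(D|L4)·P(L4)
      = 0.0818·0.48 + 0.1448·0.07 + 0.0876·0.17 + 0.2475·0.28
      = 0.039264 + 0.010136 + 0.014892 + 0.0693 = 0.133592

0.1336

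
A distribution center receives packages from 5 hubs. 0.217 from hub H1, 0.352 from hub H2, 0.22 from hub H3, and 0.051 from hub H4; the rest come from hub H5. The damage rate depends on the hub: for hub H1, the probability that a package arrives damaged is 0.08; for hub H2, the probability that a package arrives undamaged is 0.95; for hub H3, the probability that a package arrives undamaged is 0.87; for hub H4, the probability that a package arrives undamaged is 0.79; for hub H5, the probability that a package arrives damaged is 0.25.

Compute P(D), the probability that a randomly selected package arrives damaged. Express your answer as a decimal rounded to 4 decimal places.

0.1143

P(H5) = 1 − (0.217 + 0.352 + 0.22 + 0.051) = 0.16.
P(D|H2) = 1 − 0.95 = 0.05.
P(D|H3) = 1 − 0.87 = 0.13.
P(D|H4) = 1 − 0.79 = 0.21.
P(D) = P(D|H1)·P(H1) + P(D|H2)·P(H2) + P(D|H3)·P(H3) + P(D|H4)·P(H4) + P(D|H5)·P(H5)
      = 0.08·0.217 + 0.05·0.352 + 0.13·0.22 + 0.21·0.051 + 0.25·0.16
      = 0.01736 + 0.0176 + 0.0286 + 0.01071 + 0.04 = 0.11427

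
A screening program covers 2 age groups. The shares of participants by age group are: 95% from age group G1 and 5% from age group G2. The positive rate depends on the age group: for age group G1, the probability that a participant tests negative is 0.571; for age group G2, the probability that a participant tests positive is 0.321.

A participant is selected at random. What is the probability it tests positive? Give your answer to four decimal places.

P(T) ≈ 0.4236

P(T|G1) = 1 − 0.571 = 0.429.
P(T) = P(T|G1)·P(G1) + P(T|G2)·P(G2)
      = 0.429·0.95 + 0.321·0.05
      = 0.40755 + 0.01605 = 0.4236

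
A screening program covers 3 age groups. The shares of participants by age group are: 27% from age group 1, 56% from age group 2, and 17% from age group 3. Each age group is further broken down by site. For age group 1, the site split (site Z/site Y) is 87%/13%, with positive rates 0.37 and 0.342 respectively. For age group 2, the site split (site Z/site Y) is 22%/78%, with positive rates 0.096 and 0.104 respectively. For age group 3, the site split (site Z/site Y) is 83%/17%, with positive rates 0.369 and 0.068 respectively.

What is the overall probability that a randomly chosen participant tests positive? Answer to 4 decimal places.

P(T|1) = 0.87·0.37 + 0.13·0.342 = 0.3219 + 0.04446 = 0.36636
P(T|2) = 0.22·0.096 + 0.78·0.104 = 0.02112 + 0.08112 = 0.10224
P(T|3) = 0.83·0.369 + 0.17·0.068 = 0.30627 + 0.01156 = 0.31783
Then overall,
P(T) = 0.27·0.36636 + 0.56·0.10224 + 0.17·0.31783
      = 0.0989172 + 0.0572544 + 0.0540311 = 0.2102027

P(T) ≈ 0.2102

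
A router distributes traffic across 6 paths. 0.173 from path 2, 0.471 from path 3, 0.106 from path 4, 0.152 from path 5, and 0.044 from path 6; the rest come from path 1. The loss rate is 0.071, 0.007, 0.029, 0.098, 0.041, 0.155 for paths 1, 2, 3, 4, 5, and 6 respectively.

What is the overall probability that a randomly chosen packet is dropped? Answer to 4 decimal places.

P(1) = 1 − (0.173 + 0.471 + 0.106 + 0.152 + 0.044) = 0.054.
Using total probability over the partition,
P(L) = P(L|1)·P(1) + P(L|2)·P(2) + P(L|3)·P(3) + P(L|4)·P(4) + P(L|5)·P(5) + P(L|6)·P(6)
      = 0.071·0.054 + 0.007·0.173 + 0.029·0.471 + 0.098·0.106 + 0.041·0.152 + 0.155·0.044
      = 0.003834 + 0.001211 + 0.013659 + 0.010388 + 0.006232 + 0.00682 = 0.042144

0.0421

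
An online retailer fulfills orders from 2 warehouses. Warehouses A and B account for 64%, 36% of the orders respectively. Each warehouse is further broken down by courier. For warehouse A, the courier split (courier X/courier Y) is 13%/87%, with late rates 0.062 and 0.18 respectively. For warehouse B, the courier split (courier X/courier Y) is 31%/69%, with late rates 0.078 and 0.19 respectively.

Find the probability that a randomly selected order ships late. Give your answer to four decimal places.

0.1613

P(L|A) = 0.13·0.062 + 0.87·0.18 = 0.00806 + 0.1566 = 0.16466
P(L|B) = 0.31·0.078 + 0.69·0.19 = 0.02418 + 0.1311 = 0.15528
Then overall,
P(L) = 0.64·0.16466 + 0.36·0.15528
      = 0.1053824 + 0.0559008 = 0.1612832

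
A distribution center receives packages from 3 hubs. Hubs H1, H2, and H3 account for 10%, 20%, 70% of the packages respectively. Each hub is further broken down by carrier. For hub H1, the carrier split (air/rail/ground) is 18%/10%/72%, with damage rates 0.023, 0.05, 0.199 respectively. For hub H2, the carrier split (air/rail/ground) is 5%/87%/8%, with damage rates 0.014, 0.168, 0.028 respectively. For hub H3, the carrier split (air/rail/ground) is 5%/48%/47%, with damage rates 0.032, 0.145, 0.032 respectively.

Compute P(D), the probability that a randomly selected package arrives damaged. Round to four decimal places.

P(D) ≈ 0.1054

P(D|H1) = 0.18·0.023 + 0.1·0.05 + 0.72·0.199 = 0.00414 + 0.005 + 0.14328 = 0.15242
P(D|H2) = 0.05·0.014 + 0.87·0.168 + 0.08·0.028 = 0.0007 + 0.14616 + 0.00224 = 0.1491
P(D|H3) = 0.05·0.032 + 0.48·0.145 + 0.47·0.032 = 0.0016 + 0.0696 + 0.01504 = 0.08624
Then overall,
P(D) = 0.1·0.15242 + 0.2·0.1491 + 0.7·0.08624
      = 0.015242 + 0.02982 + 0.060368 = 0.10543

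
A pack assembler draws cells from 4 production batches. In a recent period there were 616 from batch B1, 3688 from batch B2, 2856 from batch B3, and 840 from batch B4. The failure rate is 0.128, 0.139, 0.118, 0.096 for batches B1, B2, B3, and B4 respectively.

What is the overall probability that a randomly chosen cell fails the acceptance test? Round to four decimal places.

Total: 616 + 3688 + 2856 + 840 = 8000.
P(B1) = 616/8000 = 0.077. P(B2) = 3688/8000 = 0.461. P(B3) = 2856/8000 = 0.357. P(B4) = 840/8000 = 0.105.
Using total probability over the partition,
P(F) = P(F|B1)·P(B1) + P(F|B2)·P(B2) + P(F|B3)·P(B3) + P(F|B4)·P(B4)
      = 0.128·0.077 + 0.139·0.461 + 0.118·0.357 + 0.096·0.105
      = 0.009856 + 0.064079 + 0.042126 + 0.01008 = 0.126141

P(F) ≈ 0.1261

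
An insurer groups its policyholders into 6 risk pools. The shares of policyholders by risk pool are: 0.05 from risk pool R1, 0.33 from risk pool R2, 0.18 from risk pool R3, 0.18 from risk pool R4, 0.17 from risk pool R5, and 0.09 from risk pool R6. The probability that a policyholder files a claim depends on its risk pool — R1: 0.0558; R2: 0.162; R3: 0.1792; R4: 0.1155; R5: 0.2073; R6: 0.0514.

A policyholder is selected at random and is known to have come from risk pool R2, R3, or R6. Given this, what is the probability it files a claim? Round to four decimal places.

0.1506

Let S = {R2, R3, R6}.
P(S) = 0.33 + 0.18 + 0.09 = 0.6.
P(C ∩ S) = 0.162·0.33 + 0.1792·0.18 + 0.0514·0.09 = 0.05346 + 0.032256 + 0.004626 = 0.090342.
P(C | S) = 0.090342 / 0.6 = 0.150570…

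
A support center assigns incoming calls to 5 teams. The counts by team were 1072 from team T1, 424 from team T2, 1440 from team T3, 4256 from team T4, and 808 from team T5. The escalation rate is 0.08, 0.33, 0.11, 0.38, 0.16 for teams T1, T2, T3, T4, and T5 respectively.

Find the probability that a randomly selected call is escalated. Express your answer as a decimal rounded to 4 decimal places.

P(E) ≈ 0.2663

Total: 1072 + 424 + 1440 + 4256 + 808 = 8000.
P(T1) = 1072/8000 = 0.134. P(T2) = 424/8000 = 0.053. P(T3) = 1440/8000 = 0.18. P(T4) = 4256/8000 = 0.532. P(T5) = 808/8000 = 0.101.
Using total probability over the partition,
P(E) = P(E|T1)·P(T1) + P(E|T2)·P(T2) + P(E|T3)·P(T3) + P(E|T4)·P(T4) + P(E|T5)·P(T5)
      = 0.08·0.134 + 0.33·0.053 + 0.11·0.18 + 0.38·0.532 + 0.16·0.101
      = 0.01072 + 0.01749 + 0.0198 + 0.20216 + 0.01616 = 0.26633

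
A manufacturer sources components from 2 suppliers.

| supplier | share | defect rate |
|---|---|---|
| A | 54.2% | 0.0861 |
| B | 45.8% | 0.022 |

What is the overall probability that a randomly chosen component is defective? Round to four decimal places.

P(D) ≈ 0.0567

P(D) = P(D|A)·P(A) + P(D|B)·P(B)
      = 0.0861·0.542 + 0.022·0.458
      = 0.0466662 + 0.010076 = 0.0567422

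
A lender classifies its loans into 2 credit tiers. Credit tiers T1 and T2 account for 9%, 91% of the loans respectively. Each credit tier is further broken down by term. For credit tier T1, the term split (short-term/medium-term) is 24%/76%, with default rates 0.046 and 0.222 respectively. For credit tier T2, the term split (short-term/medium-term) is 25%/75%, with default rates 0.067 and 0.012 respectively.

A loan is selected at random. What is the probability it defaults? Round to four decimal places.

P(D|T1) = 0.24·0.046 + 0.76·0.222 = 0.01104 + 0.16872 = 0.17976
P(D|T2) = 0.25·0.067 + 0.75·0.012 = 0.01675 + 0.009 = 0.02575
By total probability over the outer partition,
P(D) = 0.09·0.17976 + 0.91·0.02575
      = 0.0161784 + 0.0234325 = 0.0396109

0.0396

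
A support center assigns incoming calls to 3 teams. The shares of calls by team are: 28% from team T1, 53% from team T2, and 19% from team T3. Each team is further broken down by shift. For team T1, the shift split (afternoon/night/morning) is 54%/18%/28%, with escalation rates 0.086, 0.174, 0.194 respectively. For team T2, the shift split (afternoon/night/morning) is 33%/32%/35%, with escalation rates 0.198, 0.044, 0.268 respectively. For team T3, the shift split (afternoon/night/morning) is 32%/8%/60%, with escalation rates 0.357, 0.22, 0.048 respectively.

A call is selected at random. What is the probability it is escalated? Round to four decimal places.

0.1593

P(E|T1) = 0.54·0.086 + 0.18·0.174 + 0.28·0.194 = 0.04644 + 0.03132 + 0.05432 = 0.13208
P(E|T2) = 0.33·0.198 + 0.32·0.044 + 0.35·0.268 = 0.06534 + 0.01408 + 0.0938 = 0.17322
P(E|T3) = 0.32·0.357 + 0.08·0.22 + 0.6·0.048 = 0.11424 + 0.0176 + 0.0288 = 0.16064
Then overall,
P(E) = 0.28·0.13208 + 0.53·0.17322 + 0.19·0.16064
      = 0.0369824 + 0.0918066 + 0.0305216 = 0.1593106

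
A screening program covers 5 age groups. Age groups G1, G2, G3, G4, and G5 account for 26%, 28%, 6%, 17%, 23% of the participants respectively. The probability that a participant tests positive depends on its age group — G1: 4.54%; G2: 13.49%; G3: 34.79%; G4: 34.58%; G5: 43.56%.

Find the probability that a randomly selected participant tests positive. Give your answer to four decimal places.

0.2294

Using total probability over the partition,
P(T) = P(T|G1)·P(G1) + P(T|G2)·P(G2) + P(T|G3)·P(G3) + P(T|G4)·P(G4) + P(T|G5)·P(G5)
      = 0.0454·0.26 + 0.1349·0.28 + 0.3479·0.06 + 0.3458·0.17 + 0.4356·0.23
      = 0.011804 + 0.037772 + 0.020874 + 0.058786 + 0.100188 = 0.229424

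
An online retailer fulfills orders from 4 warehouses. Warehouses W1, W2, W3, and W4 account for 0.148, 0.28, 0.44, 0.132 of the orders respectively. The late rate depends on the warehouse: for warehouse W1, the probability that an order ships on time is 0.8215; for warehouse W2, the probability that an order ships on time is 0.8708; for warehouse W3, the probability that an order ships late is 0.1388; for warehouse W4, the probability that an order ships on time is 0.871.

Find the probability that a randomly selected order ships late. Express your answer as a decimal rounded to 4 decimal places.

0.1407

P(L|W1) = 1 − 0.8215 = 0.1785.
P(L|W2) = 1 − 0.8708 = 0.1292.
P(L|W4) = 1 − 0.871 = 0.129.
Summing over the partition,
P(L) = P(L|W1)·P(W1) + P(L|W2)·P(W2) + P(L|W3)·P(W3) + P(L|W4)·P(W4)
      = 0.1785·0.148 + 0.1292·0.28 + 0.1388·0.44 + 0.129·0.132
      = 0.026418 + 0.036176 + 0.061072 + 0.017028 = 0.140694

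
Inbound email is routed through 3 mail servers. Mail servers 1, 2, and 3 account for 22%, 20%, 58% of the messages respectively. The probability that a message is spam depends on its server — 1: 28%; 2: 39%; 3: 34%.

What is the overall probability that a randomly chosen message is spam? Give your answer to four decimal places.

P(S) = P(S|1)·P(1) + P(S|2)·P(2) + P(S|3)·P(3)
      = 0.28·0.22 + 0.39·0.2 + 0.34·0.58
      = 0.0616 + 0.078 + 0.1972 = 0.3368

P(S) ≈ 0.3368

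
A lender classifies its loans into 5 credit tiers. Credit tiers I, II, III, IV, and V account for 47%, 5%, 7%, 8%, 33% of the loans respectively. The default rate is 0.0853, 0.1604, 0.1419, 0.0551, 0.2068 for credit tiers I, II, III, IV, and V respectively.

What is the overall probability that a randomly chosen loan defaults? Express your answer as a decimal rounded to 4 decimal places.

P(D) ≈ 0.1307

Summing over the partition,
P(D) = P(D|I)·P(I) + P(D|II)·P(II) + P(D|III)·P(III) + P(D|IV)·P(IV) + P(D|V)·P(V)
      = 0.0853·0.47 + 0.1604·0.05 + 0.1419·0.07 + 0.0551·0.08 + 0.2068·0.33
      = 0.040091 + 0.00802 + 0.009933 + 0.004408 + 0.068244 = 0.130696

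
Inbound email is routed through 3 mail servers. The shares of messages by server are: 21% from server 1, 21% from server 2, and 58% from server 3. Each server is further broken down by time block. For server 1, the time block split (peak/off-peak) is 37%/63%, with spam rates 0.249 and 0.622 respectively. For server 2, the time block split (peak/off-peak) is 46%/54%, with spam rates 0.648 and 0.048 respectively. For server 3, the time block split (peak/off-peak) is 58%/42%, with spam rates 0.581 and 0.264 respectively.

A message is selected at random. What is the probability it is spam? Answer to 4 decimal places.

P(S|1) = 0.37·0.249 + 0.63·0.622 = 0.09213 + 0.39186 = 0.48399
P(S|2) = 0.46·0.648 + 0.54·0.048 = 0.29808 + 0.02592 = 0.324
P(S|3) = 0.58·0.581 + 0.42·0.264 = 0.33698 + 0.11088 = 0.44786
By total probability over the outer partition,
P(S) = 0.21·0.48399 + 0.21·0.324 + 0.58·0.44786
      = 0.1016379 + 0.06804 + 0.2597588 = 0.4294367

P(S) ≈ 0.4294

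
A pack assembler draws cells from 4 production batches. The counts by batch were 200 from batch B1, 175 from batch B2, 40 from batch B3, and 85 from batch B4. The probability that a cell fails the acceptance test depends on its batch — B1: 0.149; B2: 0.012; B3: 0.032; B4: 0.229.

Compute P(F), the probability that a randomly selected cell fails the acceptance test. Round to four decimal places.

Total: 200 + 175 + 40 + 85 = 500.
P(B1) = 200/500 = 0.4. P(B2) = 175/500 = 0.35. P(B3) = 40/500 = 0.08. P(B4) = 85/500 = 0.17.
P(F) = P(F|B1)·P(B1) + P(F|B2)·P(B2) + P(F|B3)·P(B3) + P(F|B4)·P(B4)
      = 0.149·0.4 + 0.012·0.35 + 0.032·0.08 + 0.229·0.17
      = 0.0596 + 0.0042 + 0.00256 + 0.03893 = 0.10529

P(F) ≈ 0.1053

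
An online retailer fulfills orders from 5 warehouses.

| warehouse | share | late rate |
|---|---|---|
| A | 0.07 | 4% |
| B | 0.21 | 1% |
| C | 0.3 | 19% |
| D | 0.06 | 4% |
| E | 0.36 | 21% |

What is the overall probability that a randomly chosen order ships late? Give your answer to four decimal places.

Summing over the partition,
P(L) = P(L|A)·P(A) + P(L|B)·P(B) + P(L|C)·P(C) + P(L|D)·P(D) + P(L|E)·P(E)
      = 0.04·0.07 + 0.01·0.21 + 0.19·0.3 + 0.04·0.06 + 0.21·0.36
      = 0.0028 + 0.0021 + 0.057 + 0.0024 + 0.0756 = 0.1399

P(L) ≈ 0.1399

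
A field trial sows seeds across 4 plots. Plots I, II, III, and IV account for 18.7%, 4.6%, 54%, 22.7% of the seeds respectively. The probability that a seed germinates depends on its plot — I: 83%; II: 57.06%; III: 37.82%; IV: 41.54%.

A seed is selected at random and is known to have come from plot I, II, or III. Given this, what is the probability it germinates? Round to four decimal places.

P(G|S) ≈ 0.4989

Let S = {I, II, III}.
P(S) = 0.187 + 0.046 + 0.54 = 0.773.
P(G ∩ S) = 0.83·0.187 + 0.5706·0.046 + 0.3782·0.54 = 0.15521 + 0.0262476 + 0.204228 = 0.3856856.
P(G | S) = 0.3856856 / 0.773 = 0.498946…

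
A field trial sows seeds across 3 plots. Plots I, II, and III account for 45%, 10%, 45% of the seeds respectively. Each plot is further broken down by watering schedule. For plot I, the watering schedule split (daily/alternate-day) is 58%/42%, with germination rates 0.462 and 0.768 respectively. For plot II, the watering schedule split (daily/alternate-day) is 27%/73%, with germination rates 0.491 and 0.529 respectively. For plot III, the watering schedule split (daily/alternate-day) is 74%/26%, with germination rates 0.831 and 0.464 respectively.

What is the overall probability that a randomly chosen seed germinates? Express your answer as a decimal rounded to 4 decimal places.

P(G) ≈ 0.6486

P(G|I) = 0.58·0.462 + 0.42·0.768 = 0.26796 + 0.32256 = 0.59052
P(G|II) = 0.27·0.491 + 0.73·0.529 = 0.13257 + 0.38617 = 0.51874
P(G|III) = 0.74·0.831 + 0.26·0.464 = 0.61494 + 0.12064 = 0.73558
By total probability over the outer partition,
P(G) = 0.45·0.59052 + 0.1·0.51874 + 0.45·0.73558
      = 0.265734 + 0.051874 + 0.331011 = 0.648619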